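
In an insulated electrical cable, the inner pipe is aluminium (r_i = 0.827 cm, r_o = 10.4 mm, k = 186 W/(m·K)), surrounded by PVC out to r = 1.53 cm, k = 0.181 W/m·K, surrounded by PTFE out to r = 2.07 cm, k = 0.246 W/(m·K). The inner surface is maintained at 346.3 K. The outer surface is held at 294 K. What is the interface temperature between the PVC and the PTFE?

Resistance network (inner→outer):
  R'_aluminium = ln(0.0104/0.00827)/(2πk) = 0.2292/(2π·186) = 1.961×10^-4 m·K/W
  R'_PVC = ln(0.0153/0.0104)/(2πk) = 0.3860/(2π·0.181) = 0.3395 m·K/W
  R'_PTFE = ln(0.0207/0.0153)/(2πk) = 0.3023/(2π·0.246) = 0.1956 m·K/W
ΣR = 1.961×10^-4 + 0.3395 + 0.1956 = 0.5353 m·K/W
Q' = ΔT/ΣR = (346.3 K − 294 K)/0.5353 = 97.70 W/m
From the inner boundary to the PVC/PTFE interface, ΣR_partial = 0.3397 m·K/W.
T_interface = T_in − Q'·ΣR_partial = 346.3 K − (97.70)(0.3397) = 313.1 K

T = 313.1 K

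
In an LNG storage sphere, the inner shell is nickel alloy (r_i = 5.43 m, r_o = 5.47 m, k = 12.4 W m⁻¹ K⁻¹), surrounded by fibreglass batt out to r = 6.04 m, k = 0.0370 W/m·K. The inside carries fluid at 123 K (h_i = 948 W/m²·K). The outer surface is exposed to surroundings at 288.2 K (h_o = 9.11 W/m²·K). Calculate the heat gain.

Treat each layer as a resistance in series:
  R_conv,in = 1/(4πr²h) = 1/(4π·5.43²·948) = 2.847×10^-6 K/W
  R_nickel alloy = (1/5.43 − 1/5.47)/(4πk) = 0.001347/(4π·12.4) = 8.643×10^-6 K/W
  R_fibreglass batt = (1/5.47 − 1/6.04)/(4πk) = 0.01725/(4π·0.0370) = 0.03711 K/W
  R_conv,out = 1/(4πr²h) = 1/(4π·6.04²·9.11) = 2.394×10^-4 K/W
ΣR = 2.847×10^-6 + 8.643×10^-6 + 0.03711 + 2.394×10^-4 = 0.03736 K/W
Q = ΔT/ΣR = (123 K − 288.2 K)/0.03736 = -4420 W
(Negative Q ⇒ heat flows inward; heat gain = 4420 W.)

Q = 4.42 kW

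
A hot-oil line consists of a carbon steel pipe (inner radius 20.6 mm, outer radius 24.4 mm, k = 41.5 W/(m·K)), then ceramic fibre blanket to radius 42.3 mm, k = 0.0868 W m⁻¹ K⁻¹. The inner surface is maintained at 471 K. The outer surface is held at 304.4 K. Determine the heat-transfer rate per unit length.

Resistance network (inner→outer):
  R'_carbon steel = ln(0.0244/0.0206)/(2πk) = 0.1693/(2π·41.5) = 6.492×10^-4 m·K/W
  R'_ceramic fibre blanket = ln(0.0423/0.0244)/(2πk) = 0.5502/(2π·0.0868) = 1.009 m·K/W
ΣR = 6.492×10^-4 + 1.009 = 1.010 m·K/W
Q' = ΔT/ΣR = (471 K − 304.4 K)/1.010 = 165 W/m

Q' = 165 W/m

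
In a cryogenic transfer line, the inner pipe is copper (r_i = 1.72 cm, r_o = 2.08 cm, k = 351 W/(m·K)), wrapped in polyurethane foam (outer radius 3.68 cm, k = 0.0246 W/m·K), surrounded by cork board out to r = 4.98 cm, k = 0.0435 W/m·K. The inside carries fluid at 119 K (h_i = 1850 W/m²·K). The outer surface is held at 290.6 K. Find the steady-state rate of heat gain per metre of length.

Resistance network (inner→outer):
  R'_conv,in = 1/(2πr h) = 1/(2π·0.0172·1850) = 0.005002 m·K/W
  R'_copper = ln(0.0208/0.0172)/(2πk) = 0.1900/(2π·351) = 8.617×10^-5 m·K/W
  R'_polyurethane foam = ln(0.0368/0.0208)/(2πk) = 0.5705/(2π·0.0246) = 3.691 m·K/W
  R'_cork board = ln(0.0498/0.0368)/(2πk) = 0.3025/(2π·0.0435) = 1.107 m·K/W
ΣR = 0.005002 + 8.617×10^-5 + 3.691 + 1.107 = 4.803 m·K/W
Q' = ΔT/ΣR = (119 K − 290.6 K)/4.803 = -35.7 W/m
(Negative Q' ⇒ heat flows inward; heat gain = 35.7 W/m.)

Q' = 35.7 W/m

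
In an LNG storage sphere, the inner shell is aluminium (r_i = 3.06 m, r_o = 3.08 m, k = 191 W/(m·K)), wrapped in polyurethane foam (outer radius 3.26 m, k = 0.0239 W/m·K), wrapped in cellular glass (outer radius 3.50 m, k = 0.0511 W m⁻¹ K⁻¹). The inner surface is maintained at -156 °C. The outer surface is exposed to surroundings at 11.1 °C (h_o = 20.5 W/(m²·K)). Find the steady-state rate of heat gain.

Q = 1800 W

Series thermal resistances, inner to outer:
  R_aluminium = (1/3.06 − 1/3.08)/(4πk) = 0.002122/(4π·191) = 8.841×10^-7 K/W
  R_polyurethane foam = (1/3.08 − 1/3.26)/(4πk) = 0.01793/(4π·0.0239) = 0.05969 K/W
  R_cellular glass = (1/3.26 − 1/3.50)/(4πk) = 0.02103/(4π·0.0511) = 0.03276 K/W
  R_conv,out = 1/(4πr²h) = 1/(4π·3.50²·20.5) = 3.169×10^-4 K/W
ΣR = 8.841×10^-7 + 0.05969 + 0.03276 + 3.169×10^-4 = 0.09277 K/W
Q = ΔT/ΣR = (-156 °C − 11.1 °C)/0.09277 = -1800 W
(Negative Q ⇒ heat flows inward; heat gain = 1800 W.)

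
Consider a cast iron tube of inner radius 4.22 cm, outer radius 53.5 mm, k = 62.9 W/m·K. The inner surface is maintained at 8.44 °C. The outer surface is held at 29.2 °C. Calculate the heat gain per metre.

Q' = 2πk·ΔT/ln(r₂/r₁) = 2π × 62.9 × 20.76 / ln(0.0535/0.0422) = 34600 W/m

Q' = 34.6 kW/m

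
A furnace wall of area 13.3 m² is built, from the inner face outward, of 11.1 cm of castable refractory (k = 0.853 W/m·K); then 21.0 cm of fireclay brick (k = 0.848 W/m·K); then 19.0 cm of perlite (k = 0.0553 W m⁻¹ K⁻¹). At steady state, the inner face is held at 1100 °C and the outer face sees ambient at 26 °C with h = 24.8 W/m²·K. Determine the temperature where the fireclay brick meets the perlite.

T = 995 °C

Series thermal resistances, inner to outer:
  R_castable refractory = L/(kA) = 0.111/(0.853·13.3) = 0.009784 K/W
  R_fireclay brick = L/(kA) = 0.210/(0.848·13.3) = 0.01862 K/W
  R_perlite = L/(kA) = 0.190/(0.0553·13.3) = 0.2583 K/W
  R_conv,out = 1/(hA) = 1/(24.8·13.3) = 0.003032 K/W
ΣR = 0.009784 + 0.01862 + 0.2583 + 0.003032 = 0.2897 K/W
Q = ΔT/ΣR = (1100 °C − 26 °C)/0.2897 = 3707 W
From the inner boundary to the fireclay brick/perlite interface, ΣR_partial = 0.02840 K/W.
T_interface = T_in − Q·ΣR_partial = 1100 °C − (3707)(0.02840) = 995 °C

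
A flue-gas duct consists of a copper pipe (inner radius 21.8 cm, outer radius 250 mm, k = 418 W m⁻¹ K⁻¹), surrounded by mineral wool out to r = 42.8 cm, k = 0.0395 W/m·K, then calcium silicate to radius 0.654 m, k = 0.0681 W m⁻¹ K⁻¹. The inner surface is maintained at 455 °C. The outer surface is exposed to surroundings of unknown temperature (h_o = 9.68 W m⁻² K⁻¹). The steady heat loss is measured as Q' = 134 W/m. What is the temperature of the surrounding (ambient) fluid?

Series resistances:
  R'_copper = ln(0.250/0.218)/(2πk) = 0.1370/(2π·418) = 5.215×10^-5 m·K/W
  R'_mineral wool = ln(0.428/0.250)/(2πk) = 0.5377/(2π·0.0395) = 2.166 m·K/W
  R'_calcium silicate = ln(0.654/0.428)/(2πk) = 0.4240/(2π·0.0681) = 0.9909 m·K/W
  R'_conv,out = 1/(2πr h) = 1/(2π·0.654·9.68) = 0.02514 m·K/W
ΣR = 3.182 m·K/W
ΔT = Q'·ΣR = 134 × 3.182 = 426.4 K
Heat flows outward, so T_out = T_in − ΔT = 455 − 426.4 = 28.6 °C

T_out = 28.6 °C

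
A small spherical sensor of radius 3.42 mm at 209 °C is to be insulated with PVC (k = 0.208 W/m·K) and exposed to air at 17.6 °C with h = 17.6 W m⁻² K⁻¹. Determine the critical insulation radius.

For a sphere, r_cr = 2k_ins/h = 2·0.208/17.6 = 0.0236 m = 2.36 cm

r_cr = 2.36 cm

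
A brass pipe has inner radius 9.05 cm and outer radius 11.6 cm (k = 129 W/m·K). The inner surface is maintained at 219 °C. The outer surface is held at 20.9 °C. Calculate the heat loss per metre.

Q' = 2πk·ΔT/ln(r₂/r₁) = 2π × 129 × 198.1 / ln(0.116/0.0905) = 6.47×10^5 W/m

Q' = 647 kW/m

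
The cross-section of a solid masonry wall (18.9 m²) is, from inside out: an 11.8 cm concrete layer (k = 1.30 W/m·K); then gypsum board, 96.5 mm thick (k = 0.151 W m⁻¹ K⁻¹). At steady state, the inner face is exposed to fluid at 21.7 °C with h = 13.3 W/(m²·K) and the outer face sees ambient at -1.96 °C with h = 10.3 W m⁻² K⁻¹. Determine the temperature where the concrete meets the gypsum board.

Treat each layer as a resistance in series:
  R_conv,in = 1/(hA) = 1/(13.3·18.9) = 0.003978 K/W
  R_concrete = L/(kA) = 0.118/(1.30·18.9) = 0.004803 K/W
  R_gypsum board = L/(kA) = 0.0965/(0.151·18.9) = 0.03381 K/W
  R_conv,out = 1/(hA) = 1/(10.3·18.9) = 0.005137 K/W
ΣR = 0.003978 + 0.004803 + 0.03381 + 0.005137 = 0.04773 K/W
Q = ΔT/ΣR = (21.7 °C − -1.96 °C)/0.04773 = 495.7 W
From the inner boundary to the concrete/gypsum board interface, ΣR_partial = 0.008781 K/W.
T_interface = T_in − Q·ΣR_partial = 21.7 °C − (495.7)(0.008781) = 17.3 °C

T = 17.3 °C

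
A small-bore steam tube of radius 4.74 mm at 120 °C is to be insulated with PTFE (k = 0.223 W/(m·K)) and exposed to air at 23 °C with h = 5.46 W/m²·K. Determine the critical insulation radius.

r_cr = 4.08 cm

For a cylinder, r_cr = k_ins/h = 0.223/5.46 = 0.0408 m = 4.08 cm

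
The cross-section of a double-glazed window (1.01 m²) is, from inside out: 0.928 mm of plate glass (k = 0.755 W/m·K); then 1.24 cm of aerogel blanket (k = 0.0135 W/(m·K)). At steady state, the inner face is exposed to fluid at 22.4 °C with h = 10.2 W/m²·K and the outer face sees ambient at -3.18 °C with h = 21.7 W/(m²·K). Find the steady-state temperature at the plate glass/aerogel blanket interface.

Treat each layer as a resistance in series:
  R_conv,in = 1/(hA) = 1/(10.2·1.01) = 0.09707 K/W
  R_plate glass = L/(kA) = 9.28×10^-4/(0.755·1.01) = 0.001217 K/W
  R_aerogel blanket = L/(kA) = 0.0124/(0.0135·1.01) = 0.9094 K/W
  R_conv,out = 1/(hA) = 1/(21.7·1.01) = 0.04563 K/W
ΣR = 0.09707 + 0.001217 + 0.9094 + 0.04563 = 1.053 K/W
Q = ΔT/ΣR = (22.4 °C − -3.18 °C)/1.053 = 24.29 W
From the inner boundary to the plate glass/aerogel blanket interface, ΣR_partial = 0.09829 K/W.
T_interface = T_in − Q·ΣR_partial = 22.4 °C − (24.29)(0.09829) = 20.0 °C

T = 20.0 °C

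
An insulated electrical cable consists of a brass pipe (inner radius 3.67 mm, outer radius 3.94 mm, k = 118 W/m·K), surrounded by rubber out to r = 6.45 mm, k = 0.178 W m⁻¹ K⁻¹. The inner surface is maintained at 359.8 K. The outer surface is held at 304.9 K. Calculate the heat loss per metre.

Q' = 125 W/m

Series thermal resistances, inner to outer:
  R'_brass = ln(0.00394/0.00367)/(2πk) = 0.07099/(2π·118) = 9.575×10^-5 m·K/W
  R'_rubber = ln(0.00645/0.00394)/(2πk) = 0.4929/(2π·0.178) = 0.4407 m·K/W
ΣR = 9.575×10^-5 + 0.4407 = 0.4408 m·K/W
Q' = ΔT/ΣR = (359.8 K − 304.9 K)/0.4408 = 125 W/m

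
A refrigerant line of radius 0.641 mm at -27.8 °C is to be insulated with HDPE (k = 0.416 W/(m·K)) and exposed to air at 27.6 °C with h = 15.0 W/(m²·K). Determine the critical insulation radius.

r_cr = 2.77 cm

For a cylinder, r_cr = k_ins/h = 0.416/15.0 = 0.0277 m = 2.77 cm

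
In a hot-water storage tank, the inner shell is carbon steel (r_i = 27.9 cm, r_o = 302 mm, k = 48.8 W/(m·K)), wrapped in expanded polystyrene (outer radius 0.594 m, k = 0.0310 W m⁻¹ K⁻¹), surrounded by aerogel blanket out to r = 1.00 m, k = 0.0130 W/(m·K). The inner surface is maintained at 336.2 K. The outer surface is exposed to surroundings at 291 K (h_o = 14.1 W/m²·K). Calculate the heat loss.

Treat each layer as a resistance in series:
  R_carbon steel = (1/0.279 − 1/0.302)/(4πk) = 0.2730/(4π·48.8) = 4.451×10^-4 K/W
  R_expanded polystyrene = (1/0.302 − 1/0.594)/(4πk) = 1.628/(4π·0.0310) = 4.178 K/W
  R_aerogel blanket = (1/0.594 − 1/1.00)/(4πk) = 0.6835/(4π·0.0130) = 4.184 K/W
  R_conv,out = 1/(4πr²h) = 1/(4π·1.00²·14.1) = 0.005644 K/W
ΣR = 4.451×10^-4 + 4.178 + 4.184 + 0.005644 = 8.368 K/W
Q = ΔT/ΣR = (336.2 K − 291 K)/8.368 = 5.40 W

Q = 5.40 W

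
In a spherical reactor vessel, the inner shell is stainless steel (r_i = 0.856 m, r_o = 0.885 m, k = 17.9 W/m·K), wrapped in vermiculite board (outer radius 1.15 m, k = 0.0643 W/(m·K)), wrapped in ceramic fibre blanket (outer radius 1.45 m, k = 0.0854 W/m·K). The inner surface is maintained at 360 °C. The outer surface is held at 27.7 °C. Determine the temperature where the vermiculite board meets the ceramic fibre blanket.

T = 141 °C

Resistance network (inner→outer):
  R_stainless steel = (1/0.856 − 1/0.885)/(4πk) = 0.03828/(4π·17.9) = 1.702×10^-4 K/W
  R_vermiculite board = (1/0.885 − 1/1.15)/(4πk) = 0.2604/(4π·0.0643) = 0.3222 K/W
  R_ceramic fibre blanket = (1/1.15 − 1/1.45)/(4πk) = 0.1799/(4π·0.0854) = 0.1676 K/W
ΣR = 1.702×10^-4 + 0.3222 + 0.1676 = 0.4900 K/W
Q = ΔT/ΣR = (360 °C − 27.7 °C)/0.4900 = 678.2 W
From the inner boundary to the vermiculite board/ceramic fibre blanket interface, ΣR_partial = 0.3224 K/W.
T_interface = T_in − Q·ΣR_partial = 360 °C − (678.2)(0.3224) = 141 °C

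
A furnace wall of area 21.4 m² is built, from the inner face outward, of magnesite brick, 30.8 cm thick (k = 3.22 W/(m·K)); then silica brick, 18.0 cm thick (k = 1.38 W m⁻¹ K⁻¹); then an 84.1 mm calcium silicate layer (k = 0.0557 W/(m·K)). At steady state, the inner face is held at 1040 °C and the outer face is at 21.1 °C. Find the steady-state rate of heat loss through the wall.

Series thermal resistances, inner to outer:
  R_magnesite brick = L/(kA) = 0.308/(3.22·21.4) = 0.004470 K/W
  R_silica brick = L/(kA) = 0.180/(1.38·21.4) = 0.006095 K/W
  R_calcium silicate = L/(kA) = 0.0841/(0.0557·21.4) = 0.07055 K/W
ΣR = 0.004470 + 0.006095 + 0.07055 = 0.08112 K/W
Q = ΔT/ΣR = (1040 °C − 21.1 °C)/0.08112 = 12600 W

Q = 12600 W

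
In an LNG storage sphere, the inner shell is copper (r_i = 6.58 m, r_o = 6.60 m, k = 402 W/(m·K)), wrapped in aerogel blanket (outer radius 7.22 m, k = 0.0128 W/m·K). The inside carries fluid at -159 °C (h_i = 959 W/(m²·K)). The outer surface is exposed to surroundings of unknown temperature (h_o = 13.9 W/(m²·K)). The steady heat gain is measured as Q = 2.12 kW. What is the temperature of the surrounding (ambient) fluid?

T_out = 12.7 °C

Sum the resistances:
  R_conv,in = 1/(4πr²h) = 1/(4π·6.58²·959) = 1.917×10^-6 K/W
  R_copper = (1/6.58 − 1/6.60)/(4πk) = 4.605×10^-4/(4π·402) = 9.116×10^-8 K/W
  R_aerogel blanket = (1/6.60 − 1/7.22)/(4πk) = 0.01301/(4π·0.0128) = 0.08089 K/W
  R_conv,out = 1/(4πr²h) = 1/(4π·7.22²·13.9) = 1.098×10^-4 K/W
ΣR = 0.08100 K/W
ΔT = Q·ΣR = 2120 × 0.08100 = 171.7 K
Heat flows inward, so T_out = T_in + ΔT = -159 + 171.7 = 12.7 °C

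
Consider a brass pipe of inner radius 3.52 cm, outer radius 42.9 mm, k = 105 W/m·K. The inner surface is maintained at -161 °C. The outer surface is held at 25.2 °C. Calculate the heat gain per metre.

Q' = 2πk·ΔT/ln(r₂/r₁) = 2π × 105 × 186.2 / ln(0.0429/0.0352) = 6.21×10^5 W/m

Q' = 6.21×10^5 W/m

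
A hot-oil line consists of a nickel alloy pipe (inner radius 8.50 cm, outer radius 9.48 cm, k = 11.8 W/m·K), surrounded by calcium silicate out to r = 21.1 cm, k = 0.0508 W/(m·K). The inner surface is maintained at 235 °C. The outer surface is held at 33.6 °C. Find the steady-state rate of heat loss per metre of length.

Resistance network (inner→outer):
  R'_nickel alloy = ln(0.0948/0.0850)/(2πk) = 0.1091/(2π·11.8) = 0.001472 m·K/W
  R'_calcium silicate = ln(0.211/0.0948)/(2πk) = 0.8001/(2π·0.0508) = 2.507 m·K/W
ΣR = 0.001472 + 2.507 = 2.508 m·K/W
Q' = ΔT/ΣR = (235 °C − 33.6 °C)/2.508 = 80.3 W/m

Q' = 80.3 W/m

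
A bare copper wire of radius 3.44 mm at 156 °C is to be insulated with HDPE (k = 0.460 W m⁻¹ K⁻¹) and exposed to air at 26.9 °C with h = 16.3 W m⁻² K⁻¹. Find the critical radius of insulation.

r_cr = 2.82 cm

For a cylinder, r_cr = k_ins/h = 0.460/16.3 = 0.0282 m = 2.82 cm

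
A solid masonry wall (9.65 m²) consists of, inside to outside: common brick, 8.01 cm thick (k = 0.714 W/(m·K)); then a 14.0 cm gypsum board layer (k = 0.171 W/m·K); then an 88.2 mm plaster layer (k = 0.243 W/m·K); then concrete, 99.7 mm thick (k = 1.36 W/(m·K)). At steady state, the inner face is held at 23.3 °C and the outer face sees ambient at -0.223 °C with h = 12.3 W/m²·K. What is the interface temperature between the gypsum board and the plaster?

Resistance network (inner→outer):
  R_common brick = L/(kA) = 0.0801/(0.714·9.65) = 0.01163 K/W
  R_gypsum board = L/(kA) = 0.140/(0.171·9.65) = 0.08484 K/W
  R_plaster = L/(kA) = 0.0882/(0.243·9.65) = 0.03761 K/W
  R_concrete = L/(kA) = 0.0997/(1.36·9.65) = 0.007597 K/W
  R_conv,out = 1/(hA) = 1/(12.3·9.65) = 0.008425 K/W
ΣR = 0.01163 + 0.08484 + 0.03761 + 0.007597 + 0.008425 = 0.1501 K/W
Q = ΔT/ΣR = (23.3 °C − -0.223 °C)/0.1501 = 156.7 W
From the inner boundary to the gypsum board/plaster interface, ΣR_partial = 0.09647 K/W.
T_interface = T_in − Q·ΣR_partial = 23.3 °C − (156.7)(0.09647) = 8.18 °C

T = 8.18 °C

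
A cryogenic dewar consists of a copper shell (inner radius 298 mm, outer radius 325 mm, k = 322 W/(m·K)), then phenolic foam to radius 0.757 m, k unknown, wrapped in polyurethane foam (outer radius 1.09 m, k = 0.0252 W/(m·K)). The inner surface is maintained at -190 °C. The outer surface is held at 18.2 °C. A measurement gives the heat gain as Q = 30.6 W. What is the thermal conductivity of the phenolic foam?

ΣR = ΔT/Q = |-190 − 18.2|/30.6 = 6.804 K/W
Known resistances:
  R_copper = (1/0.298 − 1/0.325)/(4πk) = 0.2788/(4π·322) = 6.890×10^-5 K/W
  R_polyurethane foam = (1/0.757 − 1/1.09)/(4πk) = 0.4036/(4π·0.0252) = 1.274 K/W
R_phenolic foam = ΣR − ΣR_known = 6.804 − 1.274 = 5.530 K/W
(1/r₁−1/r₂)/(4πk) = 5.530 ⇒ k = 1.756/(4π·5.530) = 0.0253 W/m·K

k = 0.0253 W/m·K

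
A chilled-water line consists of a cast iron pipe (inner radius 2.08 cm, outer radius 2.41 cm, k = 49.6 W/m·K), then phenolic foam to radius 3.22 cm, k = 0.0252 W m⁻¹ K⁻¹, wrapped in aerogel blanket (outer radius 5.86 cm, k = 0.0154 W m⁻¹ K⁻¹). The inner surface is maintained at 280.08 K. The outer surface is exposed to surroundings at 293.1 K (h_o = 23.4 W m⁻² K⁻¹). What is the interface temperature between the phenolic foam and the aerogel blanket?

T = 283.0 K

Series thermal resistances, inner to outer:
  R'_cast iron = ln(0.0241/0.0208)/(2πk) = 0.1473/(2π·49.6) = 4.725×10^-4 m·K/W
  R'_phenolic foam = ln(0.0322/0.0241)/(2πk) = 0.2898/(2π·0.0252) = 1.830 m·K/W
  R'_aerogel blanket = ln(0.0586/0.0322)/(2πk) = 0.5988/(2π·0.0154) = 6.188 m·K/W
  R'_conv,out = 1/(2πr h) = 1/(2π·0.0586·23.4) = 0.1161 m·K/W
ΣR = 4.725×10^-4 + 1.830 + 6.188 + 0.1161 = 8.135 m·K/W
Q' = ΔT/ΣR = (280.08 K − 293.1 K)/8.135 = -1.600 W/m
From the inner boundary to the phenolic foam/aerogel blanket interface, ΣR_partial = 1.830 m·K/W.
T_interface = T_in − Q'·ΣR_partial = 280.08 K − (-1.600)(1.830) = 283.0 K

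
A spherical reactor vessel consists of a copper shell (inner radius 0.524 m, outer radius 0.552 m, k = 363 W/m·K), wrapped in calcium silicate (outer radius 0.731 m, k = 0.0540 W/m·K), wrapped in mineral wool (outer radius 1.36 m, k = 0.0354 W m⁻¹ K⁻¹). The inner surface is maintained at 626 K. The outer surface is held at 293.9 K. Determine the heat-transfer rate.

Treat each layer as a resistance in series:
  R_copper = (1/0.524 − 1/0.552)/(4πk) = 0.09680/(4π·363) = 2.122×10^-5 K/W
  R_calcium silicate = (1/0.552 − 1/0.731)/(4πk) = 0.4436/(4π·0.0540) = 0.6537 K/W
  R_mineral wool = (1/0.731 − 1/1.36)/(4πk) = 0.6327/(4π·0.0354) = 1.422 K/W
ΣR = 2.122×10^-5 + 0.6537 + 1.422 = 2.076 K/W
Q = ΔT/ΣR = (626 K − 293.9 K)/2.076 = 160 W

Q = 160 W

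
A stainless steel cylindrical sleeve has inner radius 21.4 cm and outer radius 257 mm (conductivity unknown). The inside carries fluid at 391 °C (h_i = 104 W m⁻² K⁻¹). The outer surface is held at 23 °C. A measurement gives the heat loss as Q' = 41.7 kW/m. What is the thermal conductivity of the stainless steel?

ΣR = ΔT/Q' = |391 − 23|/41700 = 0.008825 m·K/W
Known resistances:
  R'_conv,in = 1/(2πr h) = 1/(2π·0.214·104) = 0.007151 m·K/W
R_stainless steel = ΣR − ΣR_known = 0.008825 − 0.007151 = 0.001674 m·K/W
ln(r₂/r₁)/(2πk) = 0.001674 ⇒ k = 0.1831/(2π·0.001674) = 17.4 W/m·K

k = 17.4 W/m·K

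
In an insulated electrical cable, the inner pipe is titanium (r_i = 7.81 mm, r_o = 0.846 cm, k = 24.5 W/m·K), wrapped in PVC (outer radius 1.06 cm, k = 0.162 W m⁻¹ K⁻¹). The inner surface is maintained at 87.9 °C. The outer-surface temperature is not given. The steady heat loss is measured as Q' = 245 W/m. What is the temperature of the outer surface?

Series resistances:
  R'_titanium = ln(0.00846/0.00781)/(2πk) = 0.07994/(2π·24.5) = 5.193×10^-4 m·K/W
  R'_PVC = ln(0.0106/0.00846)/(2πk) = 0.2255/(2π·0.162) = 0.2215 m·K/W
ΣR = 0.2221 m·K/W
ΔT = Q'·ΣR = 245 × 0.2221 = 54.41 K
Heat flows outward, so T_out = T_in − ΔT = 87.9 − 54.41 = 33.5 °C

T_out = 33.5 °C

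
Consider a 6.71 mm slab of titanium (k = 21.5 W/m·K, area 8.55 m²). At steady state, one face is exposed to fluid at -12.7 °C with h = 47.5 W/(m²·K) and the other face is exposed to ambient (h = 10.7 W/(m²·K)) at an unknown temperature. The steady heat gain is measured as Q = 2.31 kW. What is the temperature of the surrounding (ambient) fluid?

Sum the resistances:
  R_conv,in = 1/(hA) = 1/(47.5·8.55) = 0.002462 K/W
  R_titanium = L/(kA) = 0.00671/(21.5·8.55) = 3.650×10^-5 K/W
  R_conv,out = 1/(hA) = 1/(10.7·8.55) = 0.01093 K/W
ΣR = 0.01343 K/W
ΔT = Q·ΣR = 2310 × 0.01343 = 31.02 K
Heat flows inward, so T_out = T_in + ΔT = -12.7 + 31.02 = 18.3 °C

T_out = 18.3 °C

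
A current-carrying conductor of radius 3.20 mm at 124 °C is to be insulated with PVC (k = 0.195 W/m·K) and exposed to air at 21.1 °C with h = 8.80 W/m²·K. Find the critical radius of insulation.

r_cr = 2.22 cm

For a cylinder, r_cr = k_ins/h = 0.195/8.80 = 0.0222 m = 2.22 cm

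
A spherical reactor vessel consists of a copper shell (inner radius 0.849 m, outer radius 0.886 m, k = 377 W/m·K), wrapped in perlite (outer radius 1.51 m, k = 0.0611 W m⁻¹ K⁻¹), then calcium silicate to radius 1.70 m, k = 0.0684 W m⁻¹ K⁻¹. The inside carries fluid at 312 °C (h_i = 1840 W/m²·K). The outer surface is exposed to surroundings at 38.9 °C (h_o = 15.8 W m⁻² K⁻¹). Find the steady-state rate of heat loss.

Q = 393 W

Resistance network (inner→outer):
  R_conv,in = 1/(4πr²h) = 1/(4π·0.849²·1840) = 6.000×10^-5 K/W
  R_copper = (1/0.849 − 1/0.886)/(4πk) = 0.04919/(4π·377) = 1.038×10^-5 K/W
  R_perlite = (1/0.886 − 1/1.51)/(4πk) = 0.4664/(4π·0.0611) = 0.6075 K/W
  R_calcium silicate = (1/1.51 − 1/1.70)/(4πk) = 0.07402/(4π·0.0684) = 0.08611 K/W
  R_conv,out = 1/(4πr²h) = 1/(4π·1.70²·15.8) = 0.001743 K/W
ΣR = 6.000×10^-5 + 1.038×10^-5 + 0.6075 + 0.08611 + 0.001743 = 0.6954 K/W
Q = ΔT/ΣR = (312 °C − 38.9 °C)/0.6954 = 393 W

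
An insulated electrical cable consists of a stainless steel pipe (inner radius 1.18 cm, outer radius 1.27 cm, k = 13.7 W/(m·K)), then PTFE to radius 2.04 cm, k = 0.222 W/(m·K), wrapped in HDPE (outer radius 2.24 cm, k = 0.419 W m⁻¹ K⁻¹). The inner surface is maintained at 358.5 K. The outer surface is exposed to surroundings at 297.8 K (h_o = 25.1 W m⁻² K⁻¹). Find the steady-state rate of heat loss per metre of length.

Q' = 92.1 W/m

Resistance network (inner→outer):
  R'_stainless steel = ln(0.0127/0.0118)/(2πk) = 0.07350/(2π·13.7) = 8.539×10^-4 m·K/W
  R'_PTFE = ln(0.0204/0.0127)/(2πk) = 0.4739/(2π·0.222) = 0.3398 m·K/W
  R'_HDPE = ln(0.0224/0.0204)/(2πk) = 0.09353/(2π·0.419) = 0.03553 m·K/W
  R'_conv,out = 1/(2πr h) = 1/(2π·0.0224·25.1) = 0.2831 m·K/W
ΣR = 8.539×10^-4 + 0.3398 + 0.03553 + 0.2831 = 0.6593 m·K/W
Q' = ΔT/ΣR = (358.5 K − 297.8 K)/0.6593 = 92.1 W/m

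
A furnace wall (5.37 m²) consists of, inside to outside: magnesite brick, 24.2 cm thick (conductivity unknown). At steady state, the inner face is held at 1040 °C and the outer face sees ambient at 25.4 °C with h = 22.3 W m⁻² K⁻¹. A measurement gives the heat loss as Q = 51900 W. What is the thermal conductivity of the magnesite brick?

k = 4.02 W/m·K

ΣR = ΔT/Q = |1040 − 25.4|/51900 = 0.01955 K/W
Known resistances:
  R_conv,out = 1/(hA) = 1/(22.3·5.37) = 0.008351 K/W
R_magnesite brick = ΣR − ΣR_known = 0.01955 − 0.008351 = 0.01120 K/W
L/(kA) = 0.01120 ⇒ k = 0.242/(0.01120·5.37) = 4.02 W/m·K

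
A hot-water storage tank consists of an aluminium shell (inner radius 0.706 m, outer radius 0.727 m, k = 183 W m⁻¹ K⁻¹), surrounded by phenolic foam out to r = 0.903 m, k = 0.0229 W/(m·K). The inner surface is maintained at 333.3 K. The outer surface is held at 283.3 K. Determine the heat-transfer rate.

Q = 53.7 W

Series thermal resistances, inner to outer:
  R_aluminium = (1/0.706 − 1/0.727)/(4πk) = 0.04091/(4π·183) = 1.779×10^-5 K/W
  R_phenolic foam = (1/0.727 − 1/0.903)/(4πk) = 0.2681/(4π·0.0229) = 0.9316 K/W
ΣR = 1.779×10^-5 + 0.9316 = 0.9316 K/W
Q = ΔT/ΣR = (333.3 K − 283.3 K)/0.9316 = 53.7 W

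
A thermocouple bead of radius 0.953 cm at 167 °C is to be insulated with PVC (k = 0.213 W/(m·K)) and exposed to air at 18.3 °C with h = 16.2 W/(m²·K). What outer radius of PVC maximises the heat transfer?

For a sphere, r_cr = 2k_ins/h = 2·0.213/16.2 = 0.0263 m = 2.63 cm

r_cr = 2.63 cm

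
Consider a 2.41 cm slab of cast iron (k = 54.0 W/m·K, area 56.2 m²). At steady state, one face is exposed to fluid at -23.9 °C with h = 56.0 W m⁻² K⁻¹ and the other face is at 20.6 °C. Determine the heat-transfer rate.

Treat each layer as a resistance in series:
  R_conv,in = 1/(hA) = 1/(56.0·56.2) = 3.177×10^-4 K/W
  R_cast iron = L/(kA) = 0.0241/(54.0·56.2) = 7.941×10^-6 K/W
ΣR = 3.177×10^-4 + 7.941×10^-6 = 3.256×10^-4 K/W
Q = ΔT/ΣR = (-23.9 °C − 20.6 °C)/3.256×10^-4 = -1.37×10^5 W
(Negative Q ⇒ heat flows inward; heat gain = 1.37×10^5 W.)

Q = 137 kW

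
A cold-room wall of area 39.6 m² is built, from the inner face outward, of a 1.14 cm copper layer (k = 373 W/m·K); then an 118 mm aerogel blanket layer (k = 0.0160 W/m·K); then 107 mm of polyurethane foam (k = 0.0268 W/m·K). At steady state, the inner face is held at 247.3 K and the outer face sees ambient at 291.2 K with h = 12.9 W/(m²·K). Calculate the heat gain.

Treat each layer as a resistance in series:
  R_copper = L/(kA) = 0.0114/(373·39.6) = 7.718×10^-7 K/W
  R_aerogel blanket = L/(kA) = 0.118/(0.0160·39.6) = 0.1862 K/W
  R_polyurethane foam = L/(kA) = 0.107/(0.0268·39.6) = 0.1008 K/W
  R_conv,out = 1/(hA) = 1/(12.9·39.6) = 0.001958 K/W
ΣR = 7.718×10^-7 + 0.1862 + 0.1008 + 0.001958 = 0.2890 K/W
Q = ΔT/ΣR = (247.3 K − 291.2 K)/0.2890 = -152 W
(Negative Q ⇒ heat flows inward; heat gain = 152 W.)

Q = 152 W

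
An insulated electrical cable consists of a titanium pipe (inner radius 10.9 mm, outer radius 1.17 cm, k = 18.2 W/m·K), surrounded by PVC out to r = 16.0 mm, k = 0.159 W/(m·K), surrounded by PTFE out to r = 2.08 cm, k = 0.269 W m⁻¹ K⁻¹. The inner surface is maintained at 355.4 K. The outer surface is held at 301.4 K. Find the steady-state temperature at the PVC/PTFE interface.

T = 319.3 K

Treat each layer as a resistance in series:
  R'_titanium = ln(0.0117/0.0109)/(2πk) = 0.07083/(2π·18.2) = 6.194×10^-4 m·K/W
  R'_PVC = ln(0.0160/0.0117)/(2πk) = 0.3130/(2π·0.159) = 0.3133 m·K/W
  R'_PTFE = ln(0.0208/0.0160)/(2πk) = 0.2624/(2π·0.269) = 0.1552 m·K/W
ΣR = 6.194×10^-4 + 0.3133 + 0.1552 = 0.4691 m·K/W
Q' = ΔT/ΣR = (355.4 K − 301.4 K)/0.4691 = 115.1 W/m
From the inner boundary to the PVC/PTFE interface, ΣR_partial = 0.3139 m·K/W.
T_interface = T_in − Q'·ΣR_partial = 355.4 K − (115.1)(0.3139) = 319.3 K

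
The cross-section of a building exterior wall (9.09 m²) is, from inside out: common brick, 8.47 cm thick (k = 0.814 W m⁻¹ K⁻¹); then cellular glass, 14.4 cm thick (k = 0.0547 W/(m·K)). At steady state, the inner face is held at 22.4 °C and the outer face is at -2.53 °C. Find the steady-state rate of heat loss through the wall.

Resistance network (inner→outer):
  R_common brick = L/(kA) = 0.0847/(0.814·9.09) = 0.01145 K/W
  R_cellular glass = L/(kA) = 0.144/(0.0547·9.09) = 0.2896 K/W
ΣR = 0.01145 + 0.2896 = 0.3011 K/W
Q = ΔT/ΣR = (22.4 °C − -2.53 °C)/0.3011 = 82.8 W

Q = 82.8 W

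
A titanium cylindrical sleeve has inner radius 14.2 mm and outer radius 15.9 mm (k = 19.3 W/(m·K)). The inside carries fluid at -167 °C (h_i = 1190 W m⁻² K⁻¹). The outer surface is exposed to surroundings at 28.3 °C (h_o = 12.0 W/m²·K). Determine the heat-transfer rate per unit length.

Q' = 231 W/m

Treat each layer as a resistance in series:
  R'_conv,in = 1/(2πr h) = 1/(2π·0.0142·1190) = 0.009419 m·K/W
  R'_titanium = ln(0.0159/0.0142)/(2πk) = 0.1131/(2π·19.3) = 9.325×10^-4 m·K/W
  R'_conv,out = 1/(2πr h) = 1/(2π·0.0159·12.0) = 0.8341 m·K/W
ΣR = 0.009419 + 9.325×10^-4 + 0.8341 = 0.8445 m·K/W
Q' = ΔT/ΣR = (-167 °C − 28.3 °C)/0.8445 = -231 W/m
(Negative Q' ⇒ heat flows inward; heat gain = 231 W/m.)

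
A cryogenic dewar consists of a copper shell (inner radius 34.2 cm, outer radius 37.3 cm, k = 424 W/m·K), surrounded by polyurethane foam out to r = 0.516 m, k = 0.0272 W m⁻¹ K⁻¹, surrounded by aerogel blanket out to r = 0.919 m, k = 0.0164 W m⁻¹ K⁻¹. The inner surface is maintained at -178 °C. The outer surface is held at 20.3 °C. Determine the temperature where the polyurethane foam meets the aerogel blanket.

Series thermal resistances, inner to outer:
  R_copper = (1/0.342 − 1/0.373)/(4πk) = 0.2430/(4π·424) = 4.561×10^-5 K/W
  R_polyurethane foam = (1/0.373 − 1/0.516)/(4πk) = 0.7430/(4π·0.0272) = 2.174 K/W
  R_aerogel blanket = (1/0.516 − 1/0.919)/(4πk) = 0.8498/(4π·0.0164) = 4.124 K/W
ΣR = 4.561×10^-5 + 2.174 + 4.124 = 6.298 K/W
Q = ΔT/ΣR = (-178 °C − 20.3 °C)/6.298 = -31.49 W
From the inner boundary to the polyurethane foam/aerogel blanket interface, ΣR_partial = 2.174 K/W.
T_interface = T_in − Q·ΣR_partial = -178 °C − (-31.49)(2.174) = -110 °C

T = -110 °C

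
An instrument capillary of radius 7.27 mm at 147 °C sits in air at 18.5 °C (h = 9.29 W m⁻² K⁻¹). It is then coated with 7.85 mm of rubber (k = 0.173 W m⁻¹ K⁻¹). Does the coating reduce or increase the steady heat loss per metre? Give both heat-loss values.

increases: 54.5 → 71.1 W/m

Critical radius for a cylinder: r_cr = k/h = 0.0186 m = 1.86 cm.
Outer radius after coating: r₂ = 0.00727 + 0.00785 = 0.01512 m.
Since r₁ < r_cr and r₂ ≤ r_cr, the coating moves toward the maximum at r_cr — heat loss rises.
Bare: R = 1/(2πr₁h) = 2.357 m·K/W; Q = 128.5/2.357 = 54.5 W/m.
Coated: R = R_cond + R_conv = 1.807 m·K/W; Q = 128.5/1.807 = 71.1 W/m.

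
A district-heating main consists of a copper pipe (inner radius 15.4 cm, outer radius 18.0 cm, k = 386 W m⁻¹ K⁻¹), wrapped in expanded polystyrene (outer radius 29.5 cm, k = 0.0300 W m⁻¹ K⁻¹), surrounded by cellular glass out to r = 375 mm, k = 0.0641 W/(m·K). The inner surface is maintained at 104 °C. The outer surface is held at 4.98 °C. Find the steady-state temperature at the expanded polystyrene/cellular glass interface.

Resistance network (inner→outer):
  R'_copper = ln(0.180/0.154)/(2πk) = 0.1560/(2π·386) = 6.432×10^-5 m·K/W
  R'_expanded polystyrene = ln(0.295/0.180)/(2πk) = 0.4940/(2π·0.0300) = 2.621 m·K/W
  R'_cellular glass = ln(0.375/0.295)/(2πk) = 0.2400/(2π·0.0641) = 0.5958 m·K/W
ΣR = 6.432×10^-5 + 2.621 + 0.5958 = 3.217 m·K/W
Q' = ΔT/ΣR = (104 °C − 4.98 °C)/3.217 = 30.78 W/m
From the inner boundary to the expanded polystyrene/cellular glass interface, ΣR_partial = 2.621 m·K/W.
T_interface = T_in − Q'·ΣR_partial = 104 °C − (30.78)(2.621) = 23.3 °C

T = 23.3 °C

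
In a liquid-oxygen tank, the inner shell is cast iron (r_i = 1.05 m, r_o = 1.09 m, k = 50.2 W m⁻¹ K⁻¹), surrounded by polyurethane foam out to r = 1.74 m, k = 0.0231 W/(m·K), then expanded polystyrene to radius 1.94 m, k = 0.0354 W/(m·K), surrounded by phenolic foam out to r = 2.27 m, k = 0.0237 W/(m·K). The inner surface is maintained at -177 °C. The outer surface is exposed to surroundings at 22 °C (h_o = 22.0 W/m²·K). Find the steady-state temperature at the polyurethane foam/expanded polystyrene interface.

Treat each layer as a resistance in series:
  R_cast iron = (1/1.05 − 1/1.09)/(4πk) = 0.03495/(4π·50.2) = 5.540×10^-5 K/W
  R_polyurethane foam = (1/1.09 − 1/1.74)/(4πk) = 0.3427/(4π·0.0231) = 1.181 K/W
  R_expanded polystyrene = (1/1.74 − 1/1.94)/(4πk) = 0.05925/(4π·0.0354) = 0.1332 K/W
  R_phenolic foam = (1/1.94 − 1/2.27)/(4πk) = 0.07494/(4π·0.0237) = 0.2516 K/W
  R_conv,out = 1/(4πr²h) = 1/(4π·2.27²·22.0) = 7.020×10^-4 K/W
ΣR = 5.540×10^-5 + 1.181 + 0.1332 + 0.2516 + 7.020×10^-4 = 1.567 K/W
Q = ΔT/ΣR = (-177 °C − 22 °C)/1.567 = -127.0 W
From the inner boundary to the polyurethane foam/expanded polystyrene interface, ΣR_partial = 1.181 K/W.
T_interface = T_in − Q·ΣR_partial = -177 °C − (-127.0)(1.181) = -27.0 °C

T = -27.0 °C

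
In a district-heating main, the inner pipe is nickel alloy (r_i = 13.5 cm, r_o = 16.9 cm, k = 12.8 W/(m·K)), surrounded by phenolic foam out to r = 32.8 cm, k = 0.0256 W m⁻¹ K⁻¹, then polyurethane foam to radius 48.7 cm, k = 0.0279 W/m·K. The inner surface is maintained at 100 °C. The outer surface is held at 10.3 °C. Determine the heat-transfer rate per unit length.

Resistance network (inner→outer):
  R'_nickel alloy = ln(0.169/0.135)/(2πk) = 0.2246/(2π·12.8) = 0.002793 m·K/W
  R'_phenolic foam = ln(0.328/0.169)/(2πk) = 0.6631/(2π·0.0256) = 4.123 m·K/W
  R'_polyurethane foam = ln(0.487/0.328)/(2πk) = 0.3953/(2π·0.0279) = 2.255 m·K/W
ΣR = 0.002793 + 4.123 + 2.255 = 6.381 m·K/W
Q' = ΔT/ΣR = (100 °C − 10.3 °C)/6.381 = 14.1 W/m

Q' = 14.1 W/m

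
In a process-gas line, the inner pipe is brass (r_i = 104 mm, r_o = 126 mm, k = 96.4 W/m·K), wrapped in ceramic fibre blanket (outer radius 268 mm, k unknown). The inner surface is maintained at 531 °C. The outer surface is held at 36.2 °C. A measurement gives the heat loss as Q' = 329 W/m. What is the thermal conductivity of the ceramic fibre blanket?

ΣR = ΔT/Q' = |531 − 36.2|/329 = 1.504 m·K/W
Known resistances:
  R'_brass = ln(0.126/0.104)/(2πk) = 0.1919/(2π·96.4) = 3.168×10^-4 m·K/W
R_ceramic fibre blanket = ΣR − ΣR_known = 1.504 − 3.168×10^-4 = 1.504 m·K/W
ln(r₂/r₁)/(2πk) = 1.504 ⇒ k = 0.7547/(2π·1.504) = 0.0799 W/m·K

k = 0.0799 W/m·K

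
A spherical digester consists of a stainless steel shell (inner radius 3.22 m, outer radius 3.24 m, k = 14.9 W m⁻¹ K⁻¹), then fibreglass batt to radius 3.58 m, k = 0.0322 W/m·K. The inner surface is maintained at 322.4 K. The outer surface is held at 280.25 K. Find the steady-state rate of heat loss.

Q = 582 W

Resistance network (inner→outer):
  R_stainless steel = (1/3.22 − 1/3.24)/(4πk) = 0.001917/(4π·14.9) = 1.024×10^-5 K/W
  R_fibreglass batt = (1/3.24 − 1/3.58)/(4πk) = 0.02931/(4π·0.0322) = 0.07244 K/W
ΣR = 1.024×10^-5 + 0.07244 = 0.07245 K/W
Q = ΔT/ΣR = (322.4 K − 280.25 K)/0.07245 = 582 W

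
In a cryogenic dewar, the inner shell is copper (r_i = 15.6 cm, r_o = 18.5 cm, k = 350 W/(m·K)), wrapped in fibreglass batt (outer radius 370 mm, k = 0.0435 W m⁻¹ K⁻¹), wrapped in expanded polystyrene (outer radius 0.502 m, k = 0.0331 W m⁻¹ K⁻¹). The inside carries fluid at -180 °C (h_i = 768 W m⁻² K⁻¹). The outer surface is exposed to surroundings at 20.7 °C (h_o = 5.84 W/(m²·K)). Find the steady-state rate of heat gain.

Treat each layer as a resistance in series:
  R_conv,in = 1/(4πr²h) = 1/(4π·0.156²·768) = 0.004258 K/W
  R_copper = (1/0.156 − 1/0.185)/(4πk) = 1.005/(4π·350) = 2.285×10^-4 K/W
  R_fibreglass batt = (1/0.185 − 1/0.370)/(4πk) = 2.703/(4π·0.0435) = 4.944 K/W
  R_expanded polystyrene = (1/0.370 − 1/0.502)/(4πk) = 0.7107/(4π·0.0331) = 1.709 K/W
  R_conv,out = 1/(4πr²h) = 1/(4π·0.502²·5.84) = 0.05407 K/W
ΣR = 0.004258 + 2.285×10^-4 + 4.944 + 1.709 + 0.05407 = 6.712 K/W
Q = ΔT/ΣR = (-180 °C − 20.7 °C)/6.712 = -29.9 W
(Negative Q ⇒ heat flows inward; heat gain = 29.9 W.)

Q = 29.9 W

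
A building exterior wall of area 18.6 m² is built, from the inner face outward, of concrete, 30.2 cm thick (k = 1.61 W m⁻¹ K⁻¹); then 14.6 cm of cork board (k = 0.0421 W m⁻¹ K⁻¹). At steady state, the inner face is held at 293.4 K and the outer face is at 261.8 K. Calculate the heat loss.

Resistance network (inner→outer):
  R_concrete = L/(kA) = 0.302/(1.61·18.6) = 0.01008 K/W
  R_cork board = L/(kA) = 0.146/(0.0421·18.6) = 0.1864 K/W
ΣR = 0.01008 + 0.1864 = 0.1965 K/W
Q = ΔT/ΣR = (293.4 K − 261.8 K)/0.1965 = 161 W

Q = 161 W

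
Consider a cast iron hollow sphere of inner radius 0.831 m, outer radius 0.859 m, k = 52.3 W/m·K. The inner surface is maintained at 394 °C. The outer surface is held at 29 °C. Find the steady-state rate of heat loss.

Q = 4πk·ΔT/(1/r₁ − 1/r₂) = 4π × 52.3 × 365 / (1/0.831 − 1/0.859) = 6.12×10^6 W

Q = 6120 kW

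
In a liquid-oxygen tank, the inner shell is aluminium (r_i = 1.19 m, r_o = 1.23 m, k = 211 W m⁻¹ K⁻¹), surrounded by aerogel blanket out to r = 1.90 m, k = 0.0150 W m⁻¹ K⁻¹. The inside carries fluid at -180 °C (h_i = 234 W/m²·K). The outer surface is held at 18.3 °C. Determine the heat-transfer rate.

Q = 130 W

Treat each layer as a resistance in series:
  R_conv,in = 1/(4πr²h) = 1/(4π·1.19²·234) = 2.401×10^-4 K/W
  R_aluminium = (1/1.19 − 1/1.23)/(4πk) = 0.02733/(4π·211) = 1.031×10^-5 K/W
  R_aerogel blanket = (1/1.23 − 1/1.90)/(4πk) = 0.2867/(4π·0.0150) = 1.521 K/W
ΣR = 2.401×10^-4 + 1.031×10^-5 + 1.521 = 1.521 K/W
Q = ΔT/ΣR = (-180 °C − 18.3 °C)/1.521 = -130 W
(Negative Q ⇒ heat flows inward; heat gain = 130 W.)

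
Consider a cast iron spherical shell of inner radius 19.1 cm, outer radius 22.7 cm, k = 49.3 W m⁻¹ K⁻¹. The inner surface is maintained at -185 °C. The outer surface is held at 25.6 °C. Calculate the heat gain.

Q = 4πk·ΔT/(1/r₁ − 1/r₂) = 4π × 49.3 × 210.6 / (1/0.191 − 1/0.227) = 1.57×10^5 W

Q = 157 kW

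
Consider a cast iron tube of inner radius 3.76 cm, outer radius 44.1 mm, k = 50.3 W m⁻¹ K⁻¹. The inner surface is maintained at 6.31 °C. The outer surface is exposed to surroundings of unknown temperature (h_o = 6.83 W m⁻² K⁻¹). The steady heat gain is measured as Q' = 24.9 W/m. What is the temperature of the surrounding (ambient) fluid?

T_out = 19.5 °C

Series resistances:
  R'_cast iron = ln(0.0441/0.0376)/(2πk) = 0.1595/(2π·50.3) = 5.045×10^-4 m·K/W
  R'_conv,out = 1/(2πr h) = 1/(2π·0.0441·6.83) = 0.5284 m·K/W
ΣR = 0.5289 m·K/W
ΔT = Q'·ΣR = 24.9 × 0.5289 = 13.17 K
Heat flows inward, so T_out = T_in + ΔT = 6.31 + 13.17 = 19.5 °C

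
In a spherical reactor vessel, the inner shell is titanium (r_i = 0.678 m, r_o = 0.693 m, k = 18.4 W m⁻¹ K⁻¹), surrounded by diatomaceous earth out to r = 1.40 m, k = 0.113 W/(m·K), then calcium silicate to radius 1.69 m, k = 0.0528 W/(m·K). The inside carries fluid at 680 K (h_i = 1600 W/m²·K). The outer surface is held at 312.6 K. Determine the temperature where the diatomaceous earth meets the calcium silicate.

T = 410 K

Resistance network (inner→outer):
  R_conv,in = 1/(4πr²h) = 1/(4π·0.678²·1600) = 1.082×10^-4 K/W
  R_titanium = (1/0.678 − 1/0.693)/(4πk) = 0.03192/(4π·18.4) = 1.381×10^-4 K/W
  R_diatomaceous earth = (1/0.693 − 1/1.40)/(4πk) = 0.7287/(4π·0.113) = 0.5132 K/W
  R_calcium silicate = (1/1.40 − 1/1.69)/(4πk) = 0.1226/(4π·0.0528) = 0.1847 K/W
ΣR = 1.082×10^-4 + 1.381×10^-4 + 0.5132 + 0.1847 = 0.6981 K/W
Q = ΔT/ΣR = (680 K − 312.6 K)/0.6981 = 526.3 W
From the inner boundary to the diatomaceous earth/calcium silicate interface, ΣR_partial = 0.5134 K/W.
T_interface = T_in − Q·ΣR_partial = 680 K − (526.3)(0.5134) = 410 K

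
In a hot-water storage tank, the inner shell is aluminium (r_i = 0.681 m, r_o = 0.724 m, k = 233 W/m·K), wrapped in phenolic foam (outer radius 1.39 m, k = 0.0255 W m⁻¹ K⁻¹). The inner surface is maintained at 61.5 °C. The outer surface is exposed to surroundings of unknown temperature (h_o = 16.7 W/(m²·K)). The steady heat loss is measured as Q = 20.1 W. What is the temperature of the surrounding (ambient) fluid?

T_out = 19.9 °C

Series resistances:
  R_aluminium = (1/0.681 − 1/0.724)/(4πk) = 0.08721/(4π·233) = 2.979×10^-5 K/W
  R_phenolic foam = (1/0.724 − 1/1.39)/(4πk) = 0.6618/(4π·0.0255) = 2.065 K/W
  R_conv,out = 1/(4πr²h) = 1/(4π·1.39²·16.7) = 0.002466 K/W
ΣR = 2.068 K/W
ΔT = Q·ΣR = 20.1 × 2.068 = 41.57 K
Heat flows outward, so T_out = T_in − ΔT = 61.5 − 41.57 = 19.9 °C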